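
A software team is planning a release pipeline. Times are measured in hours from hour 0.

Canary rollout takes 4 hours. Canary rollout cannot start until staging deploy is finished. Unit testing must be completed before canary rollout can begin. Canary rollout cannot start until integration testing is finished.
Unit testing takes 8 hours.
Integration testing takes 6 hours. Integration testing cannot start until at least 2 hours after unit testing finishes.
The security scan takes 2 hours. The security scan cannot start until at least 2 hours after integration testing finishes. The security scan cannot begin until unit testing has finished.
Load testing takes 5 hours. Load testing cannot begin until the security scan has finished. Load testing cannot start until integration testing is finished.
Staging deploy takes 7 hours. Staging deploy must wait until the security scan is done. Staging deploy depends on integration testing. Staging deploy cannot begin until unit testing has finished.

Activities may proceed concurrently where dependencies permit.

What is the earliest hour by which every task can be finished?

Unit testing has no prerequisites, so it starts at hour 0 and finishes at hour 8.
After unit testing (finishes hour 8, plus 2-hour gap → hour 10), integration testing can start at hour 10 and finishes at hour 16.
The security scan cannot start until integration testing (finishes hour 16, plus 2-hour gap → hour 18); unit testing (finishes hour 8). The controlling bound is hour 18, so the security scan finishes at 18 + 2 = hour 20.
For load testing: the security scan (finishes hour 20); integration testing (finishes hour 16). Taking the maximum gives a start of hour 20, and it finishes at 20 + 5 = hour 25.
For staging deploy: the security scan (finishes hour 20); integration testing (finishes hour 16); unit testing (finishes hour 8). Taking the maximum gives a start of hour 20, and it finishes at 20 + 7 = hour 27.
For canary rollout: staging deploy (finishes hour 27); unit testing (finishes hour 8); integration testing (finishes hour 16). Taking the maximum gives a start of hour 27, and it finishes at 27 + 4 = hour 31.
All tasks are finished once the last one completes. Finish times: Unit testing at 8, Integration testing at 16, The security scan at 20, Staging deploy at 27, Canary rollout at 31, Load testing at 25. The latest is hour 31.

31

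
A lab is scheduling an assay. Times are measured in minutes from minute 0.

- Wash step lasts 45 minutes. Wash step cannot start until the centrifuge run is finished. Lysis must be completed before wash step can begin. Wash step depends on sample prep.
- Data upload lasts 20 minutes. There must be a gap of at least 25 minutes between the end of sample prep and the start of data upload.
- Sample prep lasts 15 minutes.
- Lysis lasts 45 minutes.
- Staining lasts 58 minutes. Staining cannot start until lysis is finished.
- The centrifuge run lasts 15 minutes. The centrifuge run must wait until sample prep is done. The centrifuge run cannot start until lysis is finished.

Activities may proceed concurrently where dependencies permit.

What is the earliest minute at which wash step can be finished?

Lysis has no prerequisites, so it starts at minute 0 and finishes at minute 45.
Nothing blocks sample prep, so it runs from minute 0 to minute 15.
For the centrifuge run: sample prep (finishes minute 15); lysis (finishes minute 45). Taking the maximum gives a start of minute 45, and it finishes at 45 + 15 = minute 60.
Wash step cannot start until the centrifuge run (finishes minute 60); lysis (finishes minute 45); sample prep (finishes minute 15). The controlling bound is minute 60, so wash step finishes at 60 + 45 = minute 105.

105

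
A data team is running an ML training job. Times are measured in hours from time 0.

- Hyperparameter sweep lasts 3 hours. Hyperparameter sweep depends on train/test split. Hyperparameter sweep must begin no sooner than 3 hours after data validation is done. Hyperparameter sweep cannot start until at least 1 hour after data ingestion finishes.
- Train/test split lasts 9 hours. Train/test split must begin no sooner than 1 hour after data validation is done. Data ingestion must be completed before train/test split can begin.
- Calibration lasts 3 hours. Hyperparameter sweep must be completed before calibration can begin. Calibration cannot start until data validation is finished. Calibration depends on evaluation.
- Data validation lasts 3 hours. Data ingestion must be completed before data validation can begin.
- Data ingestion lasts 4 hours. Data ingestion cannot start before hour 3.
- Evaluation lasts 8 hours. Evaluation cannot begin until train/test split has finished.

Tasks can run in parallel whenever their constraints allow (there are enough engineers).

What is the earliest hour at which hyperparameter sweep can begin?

20

After its own release at hour 3, data ingestion can start at hour 3 and finishes at hour 7.
Data validation waits on data ingestion (finishes hour 7), so it starts at hour 7 and finishes at 7 + 3 = hour 10.
Train/test split needs all of data validation (finishes hour 10, plus 1-hour gap → hour 11); data ingestion (finishes hour 7). That puts its earliest start at hour 11; it finishes at 11 + 9 = hour 20.
Hyperparameter sweep waits on train/test split (finishes hour 20); data validation (finishes hour 10, plus 3-hour gap → hour 13); data ingestion (finishes hour 7, plus 1-hour gap → hour 8). The latest of these is hour 20, which is the earliest hyperparameter sweep can start.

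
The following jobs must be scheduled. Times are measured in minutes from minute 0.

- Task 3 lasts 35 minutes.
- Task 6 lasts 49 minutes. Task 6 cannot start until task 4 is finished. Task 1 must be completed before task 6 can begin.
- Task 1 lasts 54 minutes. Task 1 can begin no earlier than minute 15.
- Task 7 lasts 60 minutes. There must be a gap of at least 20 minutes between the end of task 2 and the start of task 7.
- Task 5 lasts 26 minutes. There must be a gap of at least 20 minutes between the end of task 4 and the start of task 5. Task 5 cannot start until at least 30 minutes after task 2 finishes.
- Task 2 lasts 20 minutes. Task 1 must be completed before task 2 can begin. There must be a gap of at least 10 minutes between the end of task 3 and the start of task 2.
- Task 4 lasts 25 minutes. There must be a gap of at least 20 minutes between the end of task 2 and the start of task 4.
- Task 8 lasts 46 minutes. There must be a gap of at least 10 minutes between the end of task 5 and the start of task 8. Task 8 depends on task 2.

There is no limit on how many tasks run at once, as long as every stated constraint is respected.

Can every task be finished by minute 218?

Nothing blocks task 3, so it runs from minute 0 to minute 35.
Task 1 waits on its own release at minute 15, so it starts at minute 15 and finishes at 15 + 54 = minute 69.
Task 2 has to wait for task 1 (finishes minute 69); task 3 (finishes minute 35, plus 10-minute gap → minute 45). The latest of these is minute 69, so task 2 runs minute 69 to 69 + 20 = minute 89.
Task 7 cannot begin until task 2 (finishes minute 89, plus 20-minute gap → minute 109). It runs from minute 109 to 109 + 60 = minute 169.
Task 4 waits on task 2 (finishes minute 89, plus 20-minute gap → minute 109), so it starts at minute 109 and finishes at 109 + 25 = minute 134.
Task 6 has to wait for task 4 (finishes minute 134); task 1 (finishes minute 69). The latest of these is minute 134, so task 6 runs minute 134 to 134 + 49 = minute 183.
Task 5 cannot start until task 4 (finishes minute 134, plus 20-minute gap → minute 154); task 2 (finishes minute 89, plus 30-minute gap → minute 119). The controlling bound is minute 154, so task 5 finishes at 154 + 26 = minute 180.
Task 8 has to wait for task 5 (finishes minute 180, plus 10-minute gap → minute 190); task 2 (finishes minute 89). The latest of these is minute 190, so task 8 runs minute 190 to 190 + 46 = minute 236.
The earliest everything can be done is minute 236, which is after the deadline of 218, so it is not possible.

No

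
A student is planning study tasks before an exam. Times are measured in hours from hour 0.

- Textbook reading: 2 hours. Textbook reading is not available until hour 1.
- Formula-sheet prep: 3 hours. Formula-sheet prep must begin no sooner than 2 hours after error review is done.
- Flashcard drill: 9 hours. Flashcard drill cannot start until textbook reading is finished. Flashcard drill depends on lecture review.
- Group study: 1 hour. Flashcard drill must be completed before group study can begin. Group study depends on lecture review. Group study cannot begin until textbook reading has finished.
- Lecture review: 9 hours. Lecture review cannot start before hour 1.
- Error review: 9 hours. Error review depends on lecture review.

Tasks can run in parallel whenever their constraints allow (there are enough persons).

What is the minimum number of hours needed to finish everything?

24

Lecture review cannot begin until its own release at hour 1. It runs from hour 1 to 1 + 9 = hour 10.
After lecture review (finishes hour 10), error review can start at hour 10 and finishes at hour 19.
Formula-sheet prep waits on error review (finishes hour 19, plus 2-hour gap → hour 21), so it starts at hour 21 and finishes at 21 + 3 = hour 24.
After its own release at hour 1, textbook reading can start at hour 1 and finishes at hour 3.
Flashcard drill has to wait for textbook reading (finishes hour 3); lecture review (finishes hour 10). The latest of these is hour 10, so flashcard drill runs hour 10 to 10 + 9 = hour 19.
For group study: flashcard drill (finishes hour 19); lecture review (finishes hour 10); textbook reading (finishes hour 3). Taking the maximum gives a start of hour 19, and it finishes at 19 + 1 = hour 20.
All tasks are finished once the last one completes. Finish times: Textbook reading at 3, Lecture review at 10, Flashcard drill at 19, Error review at 19, Group study at 20, Formula-sheet prep at 24. The latest is hour 24.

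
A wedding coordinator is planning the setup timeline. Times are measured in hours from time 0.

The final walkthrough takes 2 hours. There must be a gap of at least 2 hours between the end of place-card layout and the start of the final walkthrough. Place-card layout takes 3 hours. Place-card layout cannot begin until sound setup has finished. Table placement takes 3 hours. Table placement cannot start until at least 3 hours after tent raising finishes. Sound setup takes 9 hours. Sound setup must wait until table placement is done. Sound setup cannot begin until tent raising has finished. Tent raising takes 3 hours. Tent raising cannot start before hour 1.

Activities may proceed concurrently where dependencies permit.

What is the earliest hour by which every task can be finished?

After its own release at hour 1, tent raising can start at hour 1 and finishes at hour 4.
Table placement waits on tent raising (finishes hour 4, plus 3-hour gap → hour 7), so it starts at hour 7 and finishes at 7 + 3 = hour 10.
Sound setup cannot start until table placement (finishes hour 10); tent raising (finishes hour 4). The controlling bound is hour 10, so sound setup finishes at 10 + 9 = hour 19.
After sound setup (finishes hour 19), place-card layout can start at hour 19 and finishes at hour 22.
The final walkthrough waits on place-card layout (finishes hour 22, plus 2-hour gap → hour 24), so it starts at hour 24 and finishes at 24 + 2 = hour 26.
All tasks are finished once the last one completes. Finish times: Tent raising at 4, Table placement at 10, Sound setup at 19, Place-card layout at 22, The final walkthrough at 26. The latest is hour 26.

26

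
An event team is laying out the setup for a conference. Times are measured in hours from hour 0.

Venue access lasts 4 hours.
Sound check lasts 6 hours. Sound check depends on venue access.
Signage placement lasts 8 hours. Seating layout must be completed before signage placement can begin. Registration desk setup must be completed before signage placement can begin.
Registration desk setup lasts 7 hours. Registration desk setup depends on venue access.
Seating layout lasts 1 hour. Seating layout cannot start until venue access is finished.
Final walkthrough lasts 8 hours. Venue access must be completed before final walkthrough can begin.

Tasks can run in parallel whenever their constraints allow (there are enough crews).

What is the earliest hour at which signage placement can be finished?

19

Venue access has no prerequisites, so it starts at hour 0 and finishes at hour 4.
Registration desk setup cannot begin until venue access (finishes hour 4). It runs from hour 4 to 4 + 7 = hour 11.
Seating layout waits on venue access (finishes hour 4), so it starts at hour 4 and finishes at 4 + 1 = hour 5.
Signage placement cannot start until seating layout (finishes hour 5); registration desk setup (finishes hour 11). The controlling bound is hour 11, so signage placement finishes at 11 + 8 = hour 19.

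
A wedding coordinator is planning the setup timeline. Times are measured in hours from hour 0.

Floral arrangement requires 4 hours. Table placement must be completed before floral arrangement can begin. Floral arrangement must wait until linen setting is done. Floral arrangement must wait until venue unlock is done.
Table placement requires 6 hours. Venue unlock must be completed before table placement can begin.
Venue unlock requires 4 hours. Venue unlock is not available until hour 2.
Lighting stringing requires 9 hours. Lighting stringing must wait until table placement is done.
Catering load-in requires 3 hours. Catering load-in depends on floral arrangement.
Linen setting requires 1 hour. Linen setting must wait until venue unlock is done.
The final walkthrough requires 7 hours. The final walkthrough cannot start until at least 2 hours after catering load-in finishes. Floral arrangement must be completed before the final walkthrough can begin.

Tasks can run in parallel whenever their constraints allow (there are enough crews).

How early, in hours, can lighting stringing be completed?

21

Venue unlock waits on its own release at hour 2, so it starts at hour 2 and finishes at 2 + 4 = hour 6.
Table placement waits on venue unlock (finishes hour 6), so it starts at hour 6 and finishes at 6 + 6 = hour 12.
After table placement (finishes hour 12), lighting stringing can start at hour 12 and finishes at hour 21.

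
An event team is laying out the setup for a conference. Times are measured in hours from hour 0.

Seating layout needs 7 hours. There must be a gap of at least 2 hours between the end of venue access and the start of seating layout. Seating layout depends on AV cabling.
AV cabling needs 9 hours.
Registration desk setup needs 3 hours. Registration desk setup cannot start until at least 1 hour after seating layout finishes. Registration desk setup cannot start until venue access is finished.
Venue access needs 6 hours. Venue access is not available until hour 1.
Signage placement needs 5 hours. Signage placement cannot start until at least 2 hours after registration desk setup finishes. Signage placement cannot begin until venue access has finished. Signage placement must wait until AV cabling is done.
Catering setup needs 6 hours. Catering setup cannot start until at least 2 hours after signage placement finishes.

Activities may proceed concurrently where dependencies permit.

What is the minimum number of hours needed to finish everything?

35

AV cabling has no prerequisites, so it starts at hour 0 and finishes at hour 9.
After its own release at hour 1, venue access can start at hour 1 and finishes at hour 7.
Seating layout needs all of venue access (finishes hour 7, plus 2-hour gap → hour 9); AV cabling (finishes hour 9). That puts its earliest start at hour 9; it finishes at 9 + 7 = hour 16.
Registration desk setup needs all of seating layout (finishes hour 16, plus 1-hour gap → hour 17); venue access (finishes hour 7). That puts its earliest start at hour 17; it finishes at 17 + 3 = hour 20.
Signage placement has to wait for registration desk setup (finishes hour 20, plus 2-hour gap → hour 22); venue access (finishes hour 7); AV cabling (finishes hour 9). The latest of these is hour 22, so signage placement runs hour 22 to 22 + 5 = hour 27.
After signage placement (finishes hour 27, plus 2-hour gap → hour 29), catering setup can start at hour 29 and finishes at hour 35.
All tasks are finished once the last one completes. Finish times: Venue access at 7, AV cabling at 9, Seating layout at 16, Registration desk setup at 20, Signage placement at 27, Catering setup at 35. The latest is hour 35.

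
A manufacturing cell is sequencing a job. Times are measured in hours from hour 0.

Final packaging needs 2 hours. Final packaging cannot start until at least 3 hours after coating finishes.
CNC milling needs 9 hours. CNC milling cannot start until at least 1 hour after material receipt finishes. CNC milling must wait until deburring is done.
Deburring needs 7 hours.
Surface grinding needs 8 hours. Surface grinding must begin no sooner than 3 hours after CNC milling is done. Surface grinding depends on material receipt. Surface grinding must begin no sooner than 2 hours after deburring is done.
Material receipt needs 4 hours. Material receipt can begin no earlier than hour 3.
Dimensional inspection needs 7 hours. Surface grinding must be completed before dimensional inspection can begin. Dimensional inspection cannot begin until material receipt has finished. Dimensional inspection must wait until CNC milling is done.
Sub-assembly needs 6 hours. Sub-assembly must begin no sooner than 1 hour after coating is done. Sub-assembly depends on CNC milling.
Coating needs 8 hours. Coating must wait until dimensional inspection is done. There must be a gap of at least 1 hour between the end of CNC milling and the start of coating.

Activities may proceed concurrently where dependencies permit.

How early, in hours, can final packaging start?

Nothing blocks deburring, so it runs from hour 0 to hour 7.
Material receipt cannot begin until its own release at hour 3. It runs from hour 3 to 3 + 4 = hour 7.
CNC milling has to wait for material receipt (finishes hour 7, plus 1-hour gap → hour 8); deburring (finishes hour 7). The latest of these is hour 8, so CNC milling runs hour 8 to 8 + 9 = hour 17.
Surface grinding needs all of CNC milling (finishes hour 17, plus 3-hour gap → hour 20); material receipt (finishes hour 7); deburring (finishes hour 7, plus 2-hour gap → hour 9). That puts its earliest start at hour 20; it finishes at 20 + 8 = hour 28.
Dimensional inspection cannot start until surface grinding (finishes hour 28); material receipt (finishes hour 7); CNC milling (finishes hour 17). The controlling bound is hour 28, so dimensional inspection finishes at 28 + 7 = hour 35.
Coating needs all of dimensional inspection (finishes hour 35); CNC milling (finishes hour 17, plus 1-hour gap → hour 18). That puts its earliest start at hour 35; it finishes at 35 + 8 = hour 43.
Final packaging waits on coating (finishes hour 43, plus 3-hour gap → hour 46), so the earliest it can start is hour 46.

46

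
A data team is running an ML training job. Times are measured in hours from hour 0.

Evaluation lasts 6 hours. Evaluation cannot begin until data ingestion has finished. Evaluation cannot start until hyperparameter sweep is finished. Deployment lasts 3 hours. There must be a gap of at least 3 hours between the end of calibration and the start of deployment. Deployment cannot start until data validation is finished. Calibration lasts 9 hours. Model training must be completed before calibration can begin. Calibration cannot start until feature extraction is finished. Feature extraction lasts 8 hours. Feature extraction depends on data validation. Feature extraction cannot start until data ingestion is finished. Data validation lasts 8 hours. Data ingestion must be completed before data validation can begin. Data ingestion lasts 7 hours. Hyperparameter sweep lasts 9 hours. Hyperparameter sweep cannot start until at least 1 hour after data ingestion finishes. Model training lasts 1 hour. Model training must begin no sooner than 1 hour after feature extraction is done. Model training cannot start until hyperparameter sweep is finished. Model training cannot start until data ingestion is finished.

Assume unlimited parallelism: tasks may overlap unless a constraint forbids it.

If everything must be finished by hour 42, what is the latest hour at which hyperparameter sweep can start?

To finish by hour 42, deployment (duration 3) must start no later than hour 39.
Calibration must finish before deployment (must start by hour 39, minus 3-hour gap → hour 36). With a 9-hour duration, calibration must start by 36 − 9 = hour 27.
Model training has to be done before calibration (must start by hour 27). That means finishing by hour 27, i.e. starting by 27 − 1 = hour 26.
Evaluation has no dependents, so it just needs to finish by hour 42. Starting by 42 − 6 = hour 36 achieves that.
For hyperparameter sweep: model training (must start by hour 26); evaluation (must start by hour 36). The most restrictive is hour 26; with a 9-hour duration, hyperparameter sweep must start by hour 17.

17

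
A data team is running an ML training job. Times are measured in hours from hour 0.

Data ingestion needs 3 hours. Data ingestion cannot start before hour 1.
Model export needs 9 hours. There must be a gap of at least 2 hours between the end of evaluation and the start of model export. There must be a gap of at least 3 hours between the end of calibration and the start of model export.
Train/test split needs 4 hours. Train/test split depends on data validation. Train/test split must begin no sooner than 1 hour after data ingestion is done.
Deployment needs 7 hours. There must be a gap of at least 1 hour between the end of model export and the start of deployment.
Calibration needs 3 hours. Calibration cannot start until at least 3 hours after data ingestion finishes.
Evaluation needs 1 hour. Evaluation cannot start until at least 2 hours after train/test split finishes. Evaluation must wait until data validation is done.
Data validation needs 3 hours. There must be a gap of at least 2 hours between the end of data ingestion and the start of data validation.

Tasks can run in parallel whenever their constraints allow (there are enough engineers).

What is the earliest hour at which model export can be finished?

Data ingestion cannot begin until its own release at hour 1. It runs from hour 1 to 1 + 3 = hour 4.
Calibration waits on data ingestion (finishes hour 4, plus 3-hour gap → hour 7), so it starts at hour 7 and finishes at 7 + 3 = hour 10.
Data validation cannot begin until data ingestion (finishes hour 4, plus 2-hour gap → hour 6). It runs from hour 6 to 6 + 3 = hour 9.
For train/test split: data validation (finishes hour 9); data ingestion (finishes hour 4, plus 1-hour gap → hour 5). Taking the maximum gives a start of hour 9, and it finishes at 9 + 4 = hour 13.
Evaluation cannot start until train/test split (finishes hour 13, plus 2-hour gap → hour 15); data validation (finishes hour 9). The controlling bound is hour 15, so evaluation finishes at 15 + 1 = hour 16.
For model export: evaluation (finishes hour 16, plus 2-hour gap → hour 18); calibration (finishes hour 10, plus 3-hour gap → hour 13). Taking the maximum gives a start of hour 18, and it finishes at 18 + 9 = hour 27.

27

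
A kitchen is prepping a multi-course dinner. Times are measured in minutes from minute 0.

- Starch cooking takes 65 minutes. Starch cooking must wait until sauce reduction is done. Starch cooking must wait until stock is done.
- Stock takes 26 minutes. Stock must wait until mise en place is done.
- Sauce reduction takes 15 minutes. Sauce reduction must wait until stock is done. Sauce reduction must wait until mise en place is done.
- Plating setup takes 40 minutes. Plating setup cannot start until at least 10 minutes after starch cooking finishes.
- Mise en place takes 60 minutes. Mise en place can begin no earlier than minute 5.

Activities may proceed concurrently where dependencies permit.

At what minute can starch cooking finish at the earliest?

171

After its own release at minute 5, mise en place can start at minute 5 and finishes at minute 65.
Stock cannot begin until mise en place (finishes minute 65). It runs from minute 65 to 65 + 26 = minute 91.
Sauce reduction has to wait for stock (finishes minute 91); mise en place (finishes minute 65). The latest of these is minute 91, so sauce reduction runs minute 91 to 91 + 15 = minute 106.
Starch cooking cannot start until sauce reduction (finishes minute 106); stock (finishes minute 91). The controlling bound is minute 106, so starch cooking finishes at 106 + 65 = minute 171.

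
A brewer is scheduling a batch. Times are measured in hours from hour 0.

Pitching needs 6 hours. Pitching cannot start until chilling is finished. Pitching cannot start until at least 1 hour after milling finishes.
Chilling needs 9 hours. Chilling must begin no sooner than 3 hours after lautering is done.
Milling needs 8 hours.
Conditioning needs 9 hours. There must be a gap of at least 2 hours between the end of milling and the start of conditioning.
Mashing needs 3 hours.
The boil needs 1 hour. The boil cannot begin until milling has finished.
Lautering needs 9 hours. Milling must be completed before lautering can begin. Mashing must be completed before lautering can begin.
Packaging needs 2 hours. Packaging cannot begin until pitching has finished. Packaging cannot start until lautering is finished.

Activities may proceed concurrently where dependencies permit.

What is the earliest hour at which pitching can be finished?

35

Nothing blocks mashing, so it runs from hour 0 to hour 3.
Milling can start immediately at hour 0; it finishes at hour 8.
Lautering needs all of milling (finishes hour 8); mashing (finishes hour 3). That puts its earliest start at hour 8; it finishes at 8 + 9 = hour 17.
Chilling waits on lautering (finishes hour 17, plus 3-hour gap → hour 20), so it starts at hour 20 and finishes at 20 + 9 = hour 29.
For pitching: chilling (finishes hour 29); milling (finishes hour 8, plus 1-hour gap → hour 9). Taking the maximum gives a start of hour 29, and it finishes at 29 + 6 = hour 35.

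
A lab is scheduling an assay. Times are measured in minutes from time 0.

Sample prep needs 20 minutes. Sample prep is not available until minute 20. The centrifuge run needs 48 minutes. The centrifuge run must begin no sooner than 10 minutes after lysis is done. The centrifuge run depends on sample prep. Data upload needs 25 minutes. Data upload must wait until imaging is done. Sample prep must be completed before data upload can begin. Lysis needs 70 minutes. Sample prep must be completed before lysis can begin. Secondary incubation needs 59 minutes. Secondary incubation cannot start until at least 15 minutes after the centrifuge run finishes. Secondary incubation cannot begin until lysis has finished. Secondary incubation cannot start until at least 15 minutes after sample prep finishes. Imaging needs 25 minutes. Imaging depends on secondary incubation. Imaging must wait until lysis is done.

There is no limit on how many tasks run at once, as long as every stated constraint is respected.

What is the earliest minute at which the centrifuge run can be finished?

After its own release at minute 20, sample prep can start at minute 20 and finishes at minute 40.
Lysis waits on sample prep (finishes minute 40), so it starts at minute 40 and finishes at 40 + 70 = minute 110.
The centrifuge run cannot start until lysis (finishes minute 110, plus 10-minute gap → minute 120); sample prep (finishes minute 40). The controlling bound is minute 120, so the centrifuge run finishes at 120 + 48 = minute 168.

168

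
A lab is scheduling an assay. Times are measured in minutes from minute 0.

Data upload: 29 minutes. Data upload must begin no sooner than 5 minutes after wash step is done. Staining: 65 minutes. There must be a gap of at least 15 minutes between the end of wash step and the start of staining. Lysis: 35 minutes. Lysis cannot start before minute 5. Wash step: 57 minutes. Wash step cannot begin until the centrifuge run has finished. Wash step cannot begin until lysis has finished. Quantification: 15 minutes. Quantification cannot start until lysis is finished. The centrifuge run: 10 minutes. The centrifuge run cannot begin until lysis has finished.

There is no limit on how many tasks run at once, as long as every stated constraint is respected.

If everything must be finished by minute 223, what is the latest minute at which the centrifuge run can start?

Staining must finish by minute 223; it takes 65 minutes, so it must start by 223 − 65 = minute 158.
To finish by minute 223, data upload (duration 29) must start no later than minute 194.
Wash step has several dependents: staining (must start by minute 158, minus 15-minute gap → minute 143); data upload (must start by minute 194, minus 5-minute gap → minute 189). The earliest of those limits is minute 143, so wash step must start by 143 − 57 = minute 86.
Since wash step (must start by minute 86) depends on it, the centrifuge run must finish by minute 86. Backing off its 10-minute duration gives a latest start of minute 76.

76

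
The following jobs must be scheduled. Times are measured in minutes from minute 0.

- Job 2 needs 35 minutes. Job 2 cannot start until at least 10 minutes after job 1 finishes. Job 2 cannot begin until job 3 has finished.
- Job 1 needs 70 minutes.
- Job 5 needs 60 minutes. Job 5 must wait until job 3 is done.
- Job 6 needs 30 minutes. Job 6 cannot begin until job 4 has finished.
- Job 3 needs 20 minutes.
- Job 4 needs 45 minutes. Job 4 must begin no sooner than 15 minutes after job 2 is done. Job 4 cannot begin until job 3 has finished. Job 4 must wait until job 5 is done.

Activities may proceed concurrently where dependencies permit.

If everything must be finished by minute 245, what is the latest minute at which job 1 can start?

Job 6 must finish by minute 245; it takes 30 minutes, so it must start by 245 − 30 = minute 215.
Job 4 must finish before job 6 (must start by minute 215). With a 45-minute duration, job 4 must start by 215 − 45 = minute 170.
Job 2 must finish before job 4 (must start by minute 170, minus 15-minute gap → minute 155). With a 35-minute duration, job 2 must start by 155 − 35 = minute 120.
Since job 2 (must start by minute 120, minus 10-minute gap → minute 110) depends on it, job 1 must finish by minute 110. Backing off its 70-minute duration gives a latest start of minute 40.

40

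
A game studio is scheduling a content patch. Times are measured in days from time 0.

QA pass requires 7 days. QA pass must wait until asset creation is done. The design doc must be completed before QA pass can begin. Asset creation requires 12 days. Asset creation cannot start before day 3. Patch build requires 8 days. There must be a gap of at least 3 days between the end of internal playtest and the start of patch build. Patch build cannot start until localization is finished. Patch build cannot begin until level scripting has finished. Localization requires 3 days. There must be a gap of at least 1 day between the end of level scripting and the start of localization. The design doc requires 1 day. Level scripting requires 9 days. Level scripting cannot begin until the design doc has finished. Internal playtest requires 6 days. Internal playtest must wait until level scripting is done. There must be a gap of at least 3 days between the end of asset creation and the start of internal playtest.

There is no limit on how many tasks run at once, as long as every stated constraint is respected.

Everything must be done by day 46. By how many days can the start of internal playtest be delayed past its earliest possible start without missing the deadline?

11

Asset creation waits on its own release at day 3, so it starts at day 3 and finishes at 3 + 12 = day 15.
The design doc can start immediately at day 0; it finishes at day 1.
Level scripting waits on the design doc (finishes day 1), so it starts at day 1 and finishes at 1 + 9 = day 10.
Internal playtest cannot start until level scripting (finishes day 10); asset creation (finishes day 15, plus 3-day gap → day 18). The controlling bound is day 18, so internal playtest finishes at 18 + 6 = day 24.

Working backward from the deadline:
Patch build has no dependents, so it just needs to finish by day 46. Starting by 46 − 8 = day 38 achieves that.
Since patch build (must start by day 38, minus 3-day gap → day 35) depends on it, internal playtest must finish by day 35. Backing off its 6-day duration gives a latest start of day 29.
So internal playtest can start as early as day 18 and as late as day 29, giving 29 − 18 = 11 days of slack.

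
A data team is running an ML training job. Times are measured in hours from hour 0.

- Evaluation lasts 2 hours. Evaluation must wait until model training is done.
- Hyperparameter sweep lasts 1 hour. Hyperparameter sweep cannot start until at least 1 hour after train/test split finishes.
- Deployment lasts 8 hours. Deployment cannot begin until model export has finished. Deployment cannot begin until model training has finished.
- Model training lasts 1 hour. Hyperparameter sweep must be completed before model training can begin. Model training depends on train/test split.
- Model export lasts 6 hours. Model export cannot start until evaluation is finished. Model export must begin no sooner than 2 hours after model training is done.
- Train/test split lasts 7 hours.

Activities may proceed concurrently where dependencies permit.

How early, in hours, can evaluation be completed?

Train/test split can start immediately at hour 0; it finishes at hour 7.
Hyperparameter sweep waits on train/test split (finishes hour 7, plus 1-hour gap → hour 8), so it starts at hour 8 and finishes at 8 + 1 = hour 9.
For model training: hyperparameter sweep (finishes hour 9); train/test split (finishes hour 7). Taking the maximum gives a start of hour 9, and it finishes at 9 + 1 = hour 10.
Evaluation waits on model training (finishes hour 10), so it starts at hour 10 and finishes at 10 + 2 = hour 12.

12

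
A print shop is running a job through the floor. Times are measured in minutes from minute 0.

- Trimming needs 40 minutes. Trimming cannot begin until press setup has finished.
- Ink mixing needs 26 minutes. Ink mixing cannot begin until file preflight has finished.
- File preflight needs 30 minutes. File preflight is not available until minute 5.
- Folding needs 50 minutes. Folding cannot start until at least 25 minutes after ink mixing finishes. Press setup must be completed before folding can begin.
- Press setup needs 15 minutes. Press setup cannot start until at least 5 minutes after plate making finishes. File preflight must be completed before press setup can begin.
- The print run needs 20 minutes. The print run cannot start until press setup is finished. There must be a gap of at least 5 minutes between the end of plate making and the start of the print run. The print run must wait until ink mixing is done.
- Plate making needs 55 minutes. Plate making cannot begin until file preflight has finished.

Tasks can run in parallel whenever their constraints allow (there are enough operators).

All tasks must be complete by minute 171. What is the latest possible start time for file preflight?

Nothing follows the print run; the deadline of minute 171 is its only limit. It must start by 171 − 20 = minute 151.
Trimming has no dependents, so it just needs to finish by minute 171. Starting by 171 − 40 = minute 131 achieves that.
Nothing follows folding; the deadline of minute 171 is its only limit. It must start by 171 − 50 = minute 121.
Press setup has several dependents: the print run (must start by minute 151); trimming (must start by minute 131); folding (must start by minute 121). The earliest of those limits is minute 121, so press setup must start by 121 − 15 = minute 106.
Plate making has several dependents: press setup (must start by minute 106, minus 5-minute gap → minute 101); the print run (must start by minute 151, minus 5-minute gap → minute 146). The earliest of those limits is minute 101, so plate making must start by 101 − 55 = minute 46.
Ink mixing must finish in time for the print run (must start by minute 151); folding (must start by minute 121, minus 25-minute gap → minute 96). The tightest is minute 96, so ink mixing must start by 96 − 26 = minute 70.
File preflight has several dependents: plate making (must start by minute 46); ink mixing (must start by minute 70); press setup (must start by minute 106). The earliest of those limits is minute 46, so file preflight must start by 46 − 30 = minute 16.

16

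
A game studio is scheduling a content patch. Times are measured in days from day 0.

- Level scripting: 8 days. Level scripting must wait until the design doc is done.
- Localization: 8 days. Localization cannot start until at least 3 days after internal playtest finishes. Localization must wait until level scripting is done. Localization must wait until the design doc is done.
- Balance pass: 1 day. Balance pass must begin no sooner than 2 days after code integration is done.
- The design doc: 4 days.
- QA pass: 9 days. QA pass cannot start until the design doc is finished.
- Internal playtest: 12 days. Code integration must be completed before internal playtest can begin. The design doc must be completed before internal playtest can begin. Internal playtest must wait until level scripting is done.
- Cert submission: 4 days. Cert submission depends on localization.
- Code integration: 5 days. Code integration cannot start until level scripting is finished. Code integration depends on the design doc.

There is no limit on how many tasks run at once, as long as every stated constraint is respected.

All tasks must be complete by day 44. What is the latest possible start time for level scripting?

To finish by day 44, cert submission (duration 4) must start no later than day 40.
Localization must finish before cert submission (must start by day 40). With an 8-day duration, localization must start by 40 − 8 = day 32.
Internal playtest must finish before localization (must start by day 32, minus 3-day gap → day 29). With a 12-day duration, internal playtest must start by 29 − 12 = day 17.
Balance pass must finish by day 44; it takes 1 day, so it must start by 44 − 1 = day 43.
For code integration: internal playtest (must start by day 17); balance pass (must start by day 43, minus 2-day gap → day 41). The most restrictive is day 17; with a 5-day duration, code integration must start by day 12.
Level scripting must finish in time for code integration (must start by day 12); internal playtest (must start by day 17); localization (must start by day 32). The tightest is day 12, so level scripting must start by 12 − 8 = day 4.

4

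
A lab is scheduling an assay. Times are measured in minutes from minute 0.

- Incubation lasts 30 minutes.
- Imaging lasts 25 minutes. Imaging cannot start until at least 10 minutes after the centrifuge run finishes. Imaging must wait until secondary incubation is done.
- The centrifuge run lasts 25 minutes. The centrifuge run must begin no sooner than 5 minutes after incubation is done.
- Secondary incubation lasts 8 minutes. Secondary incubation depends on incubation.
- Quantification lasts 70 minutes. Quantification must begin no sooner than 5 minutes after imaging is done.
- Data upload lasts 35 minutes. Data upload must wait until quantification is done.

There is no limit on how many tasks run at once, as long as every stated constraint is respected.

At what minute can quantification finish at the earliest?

Nothing blocks incubation, so it runs from minute 0 to minute 30.
After incubation (finishes minute 30), secondary incubation can start at minute 30 and finishes at minute 38.
After incubation (finishes minute 30, plus 5-minute gap → minute 35), the centrifuge run can start at minute 35 and finishes at minute 60.
Imaging needs all of the centrifuge run (finishes minute 60, plus 10-minute gap → minute 70); secondary incubation (finishes minute 38). That puts its earliest start at minute 70; it finishes at 70 + 25 = minute 95.
Quantification waits on imaging (finishes minute 95, plus 5-minute gap → minute 100), so it starts at minute 100 and finishes at 100 + 70 = minute 170.

170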